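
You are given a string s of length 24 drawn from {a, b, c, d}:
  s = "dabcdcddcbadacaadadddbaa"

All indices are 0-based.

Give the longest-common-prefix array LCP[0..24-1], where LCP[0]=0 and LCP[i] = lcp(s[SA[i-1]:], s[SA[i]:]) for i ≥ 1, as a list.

rank | idx | suffix
   0 |  23 | a
   1 |  22 | aa
   2 |  14 | aadadddbaa
   3 |   1 | abcdcddcbadacaadadddbaa
   4 |  12 | acaadadddbaa
   5 |  10 | adacaadadddbaa
   6 |  15 | adadddbaa
   7 |  17 | adddbaa
   8 |  21 | baa
   9 |   9 | badacaadadddbaa
  10 |   2 | bcdcddcbadacaadadddbaa
  11 |  13 | caadadddbaa
  12 |   8 | cbadacaadadddbaa
  13 |   3 | cdcddcbadacaadadddbaa
  14 |   5 | cddcbadacaadadddbaa
  15 |   0 | dabcdcddcbadacaadadddbaa
  16 |  11 | dacaadadddbaa
  17 |  16 | dadddbaa
  18 |  20 | dbaa
  19 |   7 | dcbadacaadadddbaa
  20 |   4 | dcddcbadacaadadddbaa
  21 |  19 | ddbaa
  22 |   6 | ddcbadacaadadddbaa
  23 |  18 | dddbaa

SA = [23, 22, 14, 1, 12, 10, 15, 17, 21, 9, 2, 13, 8, 3, 5, 0, 11, 16, 20, 7, 4, 19, 6, 18]
rank  pair      lcp
   1  s[23:],s[22:]  1  'a'
   2  s[22:],s[14:]  2  'aa'
   3  s[14:],s[1:]  1  'a'
   4  s[1:],s[12:]  1  'a'
   5  s[12:],s[10:]  1  'a'
   6  s[10:],s[15:]  3  'ada'
   7  s[15:],s[17:]  2  'ad'
   8  s[17:],s[21:]  0  ''
   9  s[21:],s[9:]  2  'ba'
  10  s[9:],s[2:]  1  'b'
  11  s[2:],s[13:]  0  ''
  12  s[13:],s[8:]  1  'c'
  13  s[8:],s[3:]  1  'c'
  14  s[3:],s[5:]  2  'cd'
  15  s[5:],s[0:]  0  ''
  16  s[0:],s[11:]  2  'da'
  17  s[11:],s[16:]  2  'da'
  18  s[16:],s[20:]  1  'd'
  19  s[20:],s[7:]  1  'd'
  20  s[7:],s[4:]  2  'dc'
  21  s[4:],s[19:]  1  'd'
  22  s[19:],s[6:]  2  'dd'
  23  s[6:],s[18:]  2  'dd'

[0, 1, 2, 1, 1, 1, 3, 2, 0, 2, 1, 0, 1, 1, 2, 0, 2, 2, 1, 1, 2, 1, 2, 2]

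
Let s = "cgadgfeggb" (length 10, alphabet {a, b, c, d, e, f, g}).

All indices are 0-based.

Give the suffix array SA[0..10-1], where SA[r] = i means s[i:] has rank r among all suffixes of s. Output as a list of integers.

sorted suffixes:
  #0 SA[0]=2  'adgfeggb'
  #1 SA[1]=9  'b'
  #2 SA[2]=0  'cgadgfeggb'
  #3 SA[3]=3  'dgfeggb'
  #4 SA[4]=6  'eggb'
  #5 SA[5]=5  'feggb'
  #6 SA[6]=1  'gadgfeggb'
  #7 SA[7]=8  'gb'
  #8 SA[8]=4  'gfeggb'
  #9 SA[9]=7  'ggb'

[2, 9, 0, 3, 6, 5, 1, 8, 4, 7]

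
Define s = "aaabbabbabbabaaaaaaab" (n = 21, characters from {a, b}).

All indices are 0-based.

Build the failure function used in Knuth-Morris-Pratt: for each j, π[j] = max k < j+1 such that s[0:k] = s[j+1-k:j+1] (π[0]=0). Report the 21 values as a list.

[0, 1, 2, 0, 0, 1, 0, 0, 1, 0, 0, 1, 0, 1, 2, 3, 3, 3, 3, 3, 4]

π[0] = 0
j=1 s[j]='a': π[1]=1 (border 'a')
j=2 s[j]='a': π[2]=2 (border 'aa')
j=3 s[j]='b': k: 2→1→0; π[3]=0 (border '')
j=4 s[j]='b': π[4]=0 (border '')
j=5 s[j]='a': π[5]=1 (border 'a')
j=6 s[j]='b': k: 1→0; π[6]=0 (border '')
j=7 s[j]='b': π[7]=0 (border '')
j=8 s[j]='a': π[8]=1 (border 'a')
j=9 s[j]='b': k: 1→0; π[9]=0 (border '')
j=10 s[j]='b': π[10]=0 (border '')
j=11 s[j]='a': π[11]=1 (border 'a')
j=12 s[j]='b': k: 1→0; π[12]=0 (border '')
j=13 s[j]='a': π[13]=1 (border 'a')
j=14 s[j]='a': π[14]=2 (border 'aa')
j=15 s[j]='a': π[15]=3 (border 'aaa')
j=16 s[j]='a': k: 3→2; π[16]=3 (border 'aaa')
j=17 s[j]='a': k: 3→2; π[17]=3 (border 'aaa')
j=18 s[j]='a': k: 3→2; π[18]=3 (border 'aaa')
j=19 s[j]='a': k: 3→2; π[19]=3 (border 'aaa')
j=20 s[j]='b': π[20]=4 (border 'aaab')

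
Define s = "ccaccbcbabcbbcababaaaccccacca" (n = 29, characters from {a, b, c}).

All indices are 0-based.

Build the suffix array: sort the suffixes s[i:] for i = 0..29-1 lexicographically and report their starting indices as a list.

sorted suffixes:
  #0 SA[0]=28  'a'
  #1 SA[1]=18  'aaaccccacca'
  #2 SA[2]=19  'aaccccacca'
  #3 SA[3]=16  'abaaaccccacca'
  #4 SA[4]=14  'ababaaaccccacca'
  #5 SA[5]=8  'abcbbcababaaaccccacca'
  #6 SA[6]=25  'acca'
  #7 SA[7]=2  'accbcbabcbbcababaaaccccacca'
  #8 SA[8]=20  'accccacca'
  #9 SA[9]=17  'baaaccccacca'
  #10 SA[10]=15  'babaaaccccacca'
  #11 SA[11]=7  'babcbbcababaaaccccacca'
  #12 SA[12]=11  'bbcababaaaccccacca'
  #13 SA[13]=12  'bcababaaaccccacca'
  #14 SA[14]=5  'bcbabcbbcababaaaccccacca'
  #15 SA[15]=9  'bcbbcababaaaccccacca'
  #16 SA[16]=27  'ca'
  #17 SA[17]=13  'cababaaaccccacca'
  #18 SA[18]=24  'cacca'
  #19 SA[19]=1  'caccbcbabcbbcababaaaccccacca'
  #20 SA[20]=6  'cbabcbbcababaaaccccacca'
  #21 SA[21]=10  'cbbcababaaaccccacca'
  #22 SA[22]=4  'cbcbabcbbcababaaaccccacca'
  #23 SA[23]=26  'cca'
  #24 SA[24]=23  'ccacca'
  #25 SA[25]=0  'ccaccbcbabcbbcababaaaccccacca'
  #26 SA[26]=3  'ccbcbabcbbcababaaaccccacca'
  #27 SA[27]=22  'cccacca'
  #28 SA[28]=21  'ccccacca'

[28, 18, 19, 16, 14, 8, 25, 2, 20, 17, 15, 7, 11, 12, 5, 9, 27, 13, 24, 1, 6, 10, 4, 26, 23, 0, 3, 22, 21]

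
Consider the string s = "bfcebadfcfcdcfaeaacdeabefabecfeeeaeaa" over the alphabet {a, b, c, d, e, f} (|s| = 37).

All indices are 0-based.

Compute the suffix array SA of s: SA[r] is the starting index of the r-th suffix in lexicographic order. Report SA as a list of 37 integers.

rank→(start, suffix):
  0 → (36, 'a')
  1 → (35, 'aa')
  2 → (16, 'aacdeabefabecfeeeaeaa')
  3 → (25, 'abecfeeeaeaa')
  4 → (21, 'abefabecfeeeaeaa')
  5 → (17, 'acdeabefabecfeeeaeaa')
  6 → (5, 'adfcfcdcfaeaacdeabefabecfeeeaeaa')
  7 → (33, 'aeaa')
  8 → (14, 'aeaacdeabefabecfeeeaeaa')
  9 → (4, 'badfcfcdcfaeaacdeabefabecfeeeaeaa')
  10 → (26, 'becfeeeaeaa')
  11 → (22, 'befabecfeeeaeaa')
  12 → (0, 'bfcebadfcfcdcfaeaacdeabefabecfeeeaeaa')
  13 → (10, 'cdcfaeaacdeabefabecfeeeaeaa')
  14 → (18, 'cdeabefabecfeeeaeaa')
  15 → (2, 'cebadfcfcdcfaeaacdeabefabecfeeeaeaa')
  16 → (12, 'cfaeaacdeabefabecfeeeaeaa')
  17 → (8, 'cfcdcfaeaacdeabefabecfeeeaeaa')
  18 → (28, 'cfeeeaeaa')
  19 → (11, 'dcfaeaacdeabefabecfeeeaeaa')
  20 → (19, 'deabefabecfeeeaeaa')
  21 → (6, 'dfcfcdcfaeaacdeabefabecfeeeaeaa')
  22 → (34, 'eaa')
  23 → (15, 'eaacdeabefabecfeeeaeaa')
  24 → (20, 'eabefabecfeeeaeaa')
  25 → (32, 'eaeaa')
  26 → (3, 'ebadfcfcdcfaeaacdeabefabecfeeeaeaa')
  27 → (27, 'ecfeeeaeaa')
  28 → (31, 'eeaeaa')
  29 → (30, 'eeeaeaa')
  30 → (23, 'efabecfeeeaeaa')
  31 → (24, 'fabecfeeeaeaa')
  32 → (13, 'faeaacdeabefabecfeeeaeaa')
  33 → (9, 'fcdcfaeaacdeabefabecfeeeaeaa')
  34 → (1, 'fcebadfcfcdcfaeaacdeabefabecfeeeaeaa')
  35 → (7, 'fcfcdcfaeaacdeabefabecfeeeaeaa')
  36 → (29, 'feeeaeaa')

[36, 35, 16, 25, 21, 17, 5, 33, 14, 4, 26, 22, 0, 10, 18, 2, 12, 8, 28, 11, 19, 6, 34, 15, 20, 32, 3, 27, 31, 30, 23, 24, 13, 9, 1, 7, 29]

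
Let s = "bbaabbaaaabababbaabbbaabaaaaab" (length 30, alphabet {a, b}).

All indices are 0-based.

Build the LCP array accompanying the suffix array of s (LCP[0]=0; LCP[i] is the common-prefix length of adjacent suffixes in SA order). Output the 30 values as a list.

rank | idx | suffix
   0 |  24 | aaaaab
   1 |  25 | aaaab
   2 |   6 | aaaabababbaabbbaabaaaaab
   3 |  26 | aaab
   4 |   7 | aaabababbaabbbaabaaaaab
   5 |  27 | aab
   6 |  21 | aabaaaaab
   7 |   8 | aabababbaabbbaabaaaaab
   8 |   2 | aabbaaaabababbaabbbaabaaaaab
   9 |  16 | aabbbaabaaaaab
  10 |  28 | ab
  11 |  22 | abaaaaab
  12 |   9 | abababbaabbbaabaaaaab
  13 |  11 | ababbaabbbaabaaaaab
  14 |   3 | abbaaaabababbaabbbaabaaaaab
  15 |  13 | abbaabbbaabaaaaab
  16 |  17 | abbbaabaaaaab
  17 |  29 | b
  18 |  23 | baaaaab
  19 |   5 | baaaabababbaabbbaabaaaaab
  20 |  20 | baabaaaaab
  21 |   1 | baabbaaaabababbaabbbaabaaaaab
  22 |  15 | baabbbaabaaaaab
  23 |  10 | bababbaabbbaabaaaaab
  24 |  12 | babbaabbbaabaaaaab
  25 |   4 | bbaaaabababbaabbbaabaaaaab
  26 |  19 | bbaabaaaaab
  27 |   0 | bbaabbaaaabababbaabbbaabaaaaab
  28 |  14 | bbaabbbaabaaaaab
  29 |  18 | bbbaabaaaaab

SA = [24, 25, 6, 26, 7, 27, 21, 8, 2, 16, 28, 22, 9, 11, 3, 13, 17, 29, 23, 5, 20, 1, 15, 10, 12, 4, 19, 0, 14, 18]
rank  pair      lcp
   1  s[24:],s[25:]  4  'aaaa'
   2  s[25:],s[6:]  5  'aaaab'
   3  s[6:],s[26:]  3  'aaa'
   4  s[26:],s[7:]  4  'aaab'
   5  s[7:],s[27:]  2  'aa'
   6  s[27:],s[21:]  3  'aab'
   7  s[21:],s[8:]  4  'aaba'
   8  s[8:],s[2:]  3  'aab'
   9  s[2:],s[16:]  4  'aabb'
  10  s[16:],s[28:]  1  'a'
  11  s[28:],s[22:]  2  'ab'
  12  s[22:],s[9:]  3  'aba'
  13  s[9:],s[11:]  4  'abab'
  14  s[11:],s[3:]  2  'ab'
  15  s[3:],s[13:]  5  'abbaa'
  16  s[13:],s[17:]  3  'abb'
  17  s[17:],s[29:]  0  ''
  18  s[29:],s[23:]  1  'b'
  19  s[23:],s[5:]  5  'baaaa'
  20  s[5:],s[20:]  3  'baa'
  21  s[20:],s[1:]  4  'baab'
  22  s[1:],s[15:]  5  'baabb'
  23  s[15:],s[10:]  2  'ba'
  24  s[10:],s[12:]  3  'bab'
  25  s[12:],s[4:]  1  'b'
  26  s[4:],s[19:]  4  'bbaa'
  27  s[19:],s[0:]  5  'bbaab'
  28  s[0:],s[14:]  6  'bbaabb'
  29  s[14:],s[18:]  2  'bb'

[0, 4, 5, 3, 4, 2, 3, 4, 3, 4, 1, 2, 3, 4, 2, 5, 3, 0, 1, 5, 3, 4, 5, 2, 3, 1, 4, 5, 6, 2]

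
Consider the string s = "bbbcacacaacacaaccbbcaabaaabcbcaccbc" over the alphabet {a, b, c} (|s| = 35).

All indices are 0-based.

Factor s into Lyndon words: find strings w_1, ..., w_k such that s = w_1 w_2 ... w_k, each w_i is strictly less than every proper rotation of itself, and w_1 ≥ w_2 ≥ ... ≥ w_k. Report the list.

["bbbc", "ac", "ac", "aacacaaccbbc", "aab", "aaabcbcaccbc"]

emit factor 1: 'bbbc' (i=0, period=4)
emit factor 2: 'ac' (i=4, period=2)
emit factor 3: 'ac' (i=6, period=2)
emit factor 4: 'aacacaaccbbc' (i=8, period=12)
emit factor 5: 'aab' (i=20, period=3)
emit factor 6: 'aaabcbcaccbc' (i=23, period=12)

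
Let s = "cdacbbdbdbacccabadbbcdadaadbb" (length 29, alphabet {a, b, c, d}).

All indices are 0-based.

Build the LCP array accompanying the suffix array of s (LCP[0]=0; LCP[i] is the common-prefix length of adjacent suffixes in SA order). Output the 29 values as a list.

rank→(start, suffix):
  0 → (24, 'aadbb')
  1 → (14, 'abadbbcdadaadbb')
  2 → (2, 'acbbdbdbacccabadbbcdadaadbb')
  3 → (10, 'acccabadbbcdadaadbb')
  4 → (22, 'adaadbb')
  5 → (25, 'adbb')
  6 → (16, 'adbbcdadaadbb')
  7 → (28, 'b')
  8 → (9, 'bacccabadbbcdadaadbb')
  9 → (15, 'badbbcdadaadbb')
  10 → (27, 'bb')
  11 → (18, 'bbcdadaadbb')
  12 → (4, 'bbdbdbacccabadbbcdadaadbb')
  13 → (19, 'bcdadaadbb')
  14 → (7, 'bdbacccabadbbcdadaadbb')
  15 → (5, 'bdbdbacccabadbbcdadaadbb')
  16 → (13, 'cabadbbcdadaadbb')
  17 → (3, 'cbbdbdbacccabadbbcdadaadbb')
  18 → (12, 'ccabadbbcdadaadbb')
  19 → (11, 'cccabadbbcdadaadbb')
  20 → (0, 'cdacbbdbdbacccabadbbcdadaadbb')
  21 → (20, 'cdadaadbb')
  22 → (23, 'daadbb')
  23 → (1, 'dacbbdbdbacccabadbbcdadaadbb')
  24 → (21, 'dadaadbb')
  25 → (8, 'dbacccabadbbcdadaadbb')
  26 → (26, 'dbb')
  27 → (17, 'dbbcdadaadbb')
  28 → (6, 'dbdbacccabadbbcdadaadbb')

SA = [24, 14, 2, 10, 22, 25, 16, 28, 9, 15, 27, 18, 4, 19, 7, 5, 13, 3, 12, 11, 0, 20, 23, 1, 21, 8, 26, 17, 6]
rank  pair      lcp
   1  s[24:],s[14:]  1  'a'
   2  s[14:],s[2:]  1  'a'
   3  s[2:],s[10:]  2  'ac'
   4  s[10:],s[22:]  1  'a'
   5  s[22:],s[25:]  2  'ad'
   6  s[25:],s[16:]  4  'adbb'
   7  s[16:],s[28:]  0  ''
   8  s[28:],s[9:]  1  'b'
   9  s[9:],s[15:]  2  'ba'
  10  s[15:],s[27:]  1  'b'
  11  s[27:],s[18:]  2  'bb'
  12  s[18:],s[4:]  2  'bb'
  13  s[4:],s[19:]  1  'b'
  14  s[19:],s[7:]  1  'b'
  15  s[7:],s[5:]  3  'bdb'
  16  s[5:],s[13:]  0  ''
  17  s[13:],s[3:]  1  'c'
  18  s[3:],s[12:]  1  'c'
  19  s[12:],s[11:]  2  'cc'
  20  s[11:],s[0:]  1  'c'
  21  s[0:],s[20:]  3  'cda'
  22  s[20:],s[23:]  0  ''
  23  s[23:],s[1:]  2  'da'
  24  s[1:],s[21:]  2  'da'
  25  s[21:],s[8:]  1  'd'
  26  s[8:],s[26:]  2  'db'
  27  s[26:],s[17:]  3  'dbb'
  28  s[17:],s[6:]  2  'db'

[0, 1, 1, 2, 1, 2, 4, 0, 1, 2, 1, 2, 2, 1, 1, 3, 0, 1, 1, 2, 1, 3, 0, 2, 2, 1, 2, 3, 2]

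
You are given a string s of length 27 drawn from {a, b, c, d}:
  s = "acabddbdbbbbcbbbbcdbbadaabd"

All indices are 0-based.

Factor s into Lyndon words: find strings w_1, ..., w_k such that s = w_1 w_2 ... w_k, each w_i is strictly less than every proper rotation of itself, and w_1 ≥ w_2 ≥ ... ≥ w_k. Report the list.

["ac", "abddbdbbbbcbbbbcdbbad", "aabd"]

emit factor 1: 'ac' (i=0, period=2)
emit factor 2: 'abddbdbbbbcbbbbcdbbad' (i=2, period=21)
emit factor 3: 'aabd' (i=23, period=4)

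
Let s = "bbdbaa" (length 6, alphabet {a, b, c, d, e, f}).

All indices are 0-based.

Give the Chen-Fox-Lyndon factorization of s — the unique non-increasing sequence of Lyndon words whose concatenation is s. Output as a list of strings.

["bbd", "b", "a", "a"]

emit factor 1: 'bbd' (i=0, period=3)
emit factor 2: 'b' (i=3, period=1)
emit factor 3: 'a' (i=4, period=1)
emit factor 4: 'a' (i=5, period=1)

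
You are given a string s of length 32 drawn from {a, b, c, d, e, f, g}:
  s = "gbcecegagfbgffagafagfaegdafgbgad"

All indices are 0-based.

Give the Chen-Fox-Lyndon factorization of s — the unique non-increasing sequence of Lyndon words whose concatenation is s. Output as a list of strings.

emit factor 1: 'g' (i=0, period=1)
emit factor 2: 'bceceg' (i=1, period=6)
emit factor 3: 'agfbgff' (i=7, period=7)
emit factor 4: 'ag' (i=14, period=2)
emit factor 5: 'afagf' (i=16, period=5)
emit factor 6: 'aegdafgbg' (i=21, period=9)
emit factor 7: 'ad' (i=30, period=2)

["g", "bceceg", "agfbgff", "ag", "afagf", "aegdafgbg", "ad"]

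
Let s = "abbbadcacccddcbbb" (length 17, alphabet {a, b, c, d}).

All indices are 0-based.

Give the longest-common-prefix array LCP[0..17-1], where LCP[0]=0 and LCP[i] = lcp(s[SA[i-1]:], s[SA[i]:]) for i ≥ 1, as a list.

[0, 1, 1, 0, 1, 1, 2, 2, 3, 0, 1, 1, 2, 1, 0, 2, 1]

rank→(start, suffix):
  0 → (0, 'abbbadcacccddcbbb')
  1 → (7, 'acccddcbbb')
  2 → (4, 'adcacccddcbbb')
  3 → (16, 'b')
  4 → (3, 'badcacccddcbbb')
  5 → (15, 'bb')
  6 → (2, 'bbadcacccddcbbb')
  7 → (14, 'bbb')
  8 → (1, 'bbbadcacccddcbbb')
  9 → (6, 'cacccddcbbb')
  10 → (13, 'cbbb')
  11 → (8, 'cccddcbbb')
  12 → (9, 'ccddcbbb')
  13 → (10, 'cddcbbb')
  14 → (5, 'dcacccddcbbb')
  15 → (12, 'dcbbb')
  16 → (11, 'ddcbbb')

SA = [0, 7, 4, 16, 3, 15, 2, 14, 1, 6, 13, 8, 9, 10, 5, 12, 11]
[i] adj suffixes → lcp
  [1] 0/7 → 1 ('a')
  [2] 7/4 → 1 ('a')
  [3] 4/16 → 0 ('')
  [4] 16/3 → 1 ('b')
  [5] 3/15 → 1 ('b')
  [6] 15/2 → 2 ('bb')
  [7] 2/14 → 2 ('bb')
  [8] 14/1 → 3 ('bbb')
  [9] 1/6 → 0 ('')
  [10] 6/13 → 1 ('c')
  [11] 13/8 → 1 ('c')
  [12] 8/9 → 2 ('cc')
  [13] 9/10 → 1 ('c')
  [14] 10/5 → 0 ('')
  [15] 5/12 → 2 ('dc')
  [16] 12/11 → 1 ('d')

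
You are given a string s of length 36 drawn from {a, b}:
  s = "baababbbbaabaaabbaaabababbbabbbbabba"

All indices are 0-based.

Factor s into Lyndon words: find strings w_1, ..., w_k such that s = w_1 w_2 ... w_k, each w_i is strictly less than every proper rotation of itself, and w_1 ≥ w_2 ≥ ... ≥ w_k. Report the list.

emit factor 1: 'b' (i=0, period=1)
emit factor 2: 'aababbbb' (i=1, period=8)
emit factor 3: 'aab' (i=9, period=3)
emit factor 4: 'aaabb' (i=12, period=5)
emit factor 5: 'aaabababbbabbbbabb' (i=17, period=18)
emit factor 6: 'a' (i=35, period=1)

["b", "aababbbb", "aab", "aaabb", "aaabababbbabbbbabb", "a"]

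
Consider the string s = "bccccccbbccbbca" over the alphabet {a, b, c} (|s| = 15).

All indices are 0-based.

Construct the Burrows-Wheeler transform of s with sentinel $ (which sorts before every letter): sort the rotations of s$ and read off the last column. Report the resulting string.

acccbb$bccbccccb

rank  rotation          last
    0  $bccccccbbccbbca  a
    1  a$bccccccbbccbbc  c
    2  bbca$bccccccbbcc  c
    3  bbccbbca$bcccccc  c
    4  bca$bccccccbbccb  b
    5  bccbbca$bccccccb  b
    6  bccccccbbccbbca$  $
    7  ca$bccccccbbccbb  b
    8  cbbca$bccccccbbc  c
    9  cbbccbbca$bccccc  c
   10  ccbbca$bccccccbb  b
   11  ccbbccbbca$bcccc  c
   12  cccbbccbbca$bccc  c
   13  ccccbbccbbca$bcc  c
   14  cccccbbccbbca$bc  c
   15  ccccccbbccbbca$b  b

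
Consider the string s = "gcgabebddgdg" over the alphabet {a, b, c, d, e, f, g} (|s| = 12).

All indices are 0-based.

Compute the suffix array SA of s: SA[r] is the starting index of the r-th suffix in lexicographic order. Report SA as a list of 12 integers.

rank→(start, suffix):
  0 → (3, 'abebddgdg')
  1 → (6, 'bddgdg')
  2 → (4, 'bebddgdg')
  3 → (1, 'cgabebddgdg')
  4 → (7, 'ddgdg')
  5 → (10, 'dg')
  6 → (8, 'dgdg')
  7 → (5, 'ebddgdg')
  8 → (11, 'g')
  9 → (2, 'gabebddgdg')
  10 → (0, 'gcgabebddgdg')
  11 → (9, 'gdg')

[3, 6, 4, 1, 7, 10, 8, 5, 11, 2, 0, 9]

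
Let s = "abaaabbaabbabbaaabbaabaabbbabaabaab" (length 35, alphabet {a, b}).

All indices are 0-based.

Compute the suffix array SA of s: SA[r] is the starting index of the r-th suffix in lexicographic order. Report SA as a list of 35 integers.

[14, 2, 32, 29, 19, 15, 3, 7, 22, 33, 0, 30, 27, 20, 11, 16, 4, 8, 23, 34, 13, 1, 31, 28, 18, 6, 21, 26, 10, 12, 17, 5, 25, 9, 24]

rank→(start, suffix):
  0 → (14, 'aaabbaabaabbbabaabaab')
  1 → (2, 'aaabbaabbabbaaabbaabaabbbabaabaab')
  2 → (32, 'aab')
  3 → (29, 'aabaab')
  4 → (19, 'aabaabbbabaabaab')
  5 → (15, 'aabbaabaabbbabaabaab')
  6 → (3, 'aabbaabbabbaaabbaabaabbbabaabaab')
  7 → (7, 'aabbabbaaabbaabaabbbabaabaab')
  8 → (22, 'aabbbabaabaab')
  9 → (33, 'ab')
  10 → (0, 'abaaabbaabbabbaaabbaabaabbbabaabaab')
  11 → (30, 'abaab')
  12 → (27, 'abaabaab')
  13 → (20, 'abaabbbabaabaab')
  14 → (11, 'abbaaabbaabaabbbabaabaab')
  15 → (16, 'abbaabaabbbabaabaab')
  16 → (4, 'abbaabbabbaaabbaabaabbbabaabaab')
  17 → (8, 'abbabbaaabbaabaabbbabaabaab')
  18 → (23, 'abbbabaabaab')
  19 → (34, 'b')
  20 → (13, 'baaabbaabaabbbabaabaab')
  21 → (1, 'baaabbaabbabbaaabbaabaabbbabaabaab')
  22 → (31, 'baab')
  23 → (28, 'baabaab')
  24 → (18, 'baabaabbbabaabaab')
  25 → (6, 'baabbabbaaabbaabaabbbabaabaab')
  26 → (21, 'baabbbabaabaab')
  27 → (26, 'babaabaab')
  28 → (10, 'babbaaabbaabaabbbabaabaab')
  29 → (12, 'bbaaabbaabaabbbabaabaab')
  30 → (17, 'bbaabaabbbabaabaab')
  31 → (5, 'bbaabbabbaaabbaabaabbbabaabaab')
  32 → (25, 'bbabaabaab')
  33 → (9, 'bbabbaaabbaabaabbbabaabaab')
  34 → (24, 'bbbabaabaab')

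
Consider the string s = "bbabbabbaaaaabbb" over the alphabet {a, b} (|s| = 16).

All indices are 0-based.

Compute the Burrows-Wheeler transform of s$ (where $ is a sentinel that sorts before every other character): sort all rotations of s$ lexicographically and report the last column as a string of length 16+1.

bbaaabbabbbbbaa$a

rank  rotation           last
    0  $bbabbabbaaaaabbb  b
    1  aaaaabbb$bbabbabb  b
    2  aaaabbb$bbabbabba  a
    3  aaabbb$bbabbabbaa  a
    4  aabbb$bbabbabbaaa  a
    5  abbaaaaabbb$bbabb  b
    6  abbabbaaaaabbb$bb  b
    7  abbb$bbabbabbaaaa  a
    8  b$bbabbabbaaaaabb  b
    9  baaaaabbb$bbabbab  b
   10  babbaaaaabbb$bbab  b
   11  babbabbaaaaabbb$b  b
   12  bb$bbabbabbaaaaab  b
   13  bbaaaaabbb$bbabba  a
   14  bbabbaaaaabbb$bba  a
   15  bbabbabbaaaaabbb$  $
   16  bbb$bbabbabbaaaaa  a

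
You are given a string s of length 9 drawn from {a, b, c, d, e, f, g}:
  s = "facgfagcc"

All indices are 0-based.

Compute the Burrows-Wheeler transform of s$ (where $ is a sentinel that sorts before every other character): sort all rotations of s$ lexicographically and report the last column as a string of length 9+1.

rank  rotation    last
    0  $facgfagcc  c
    1  acgfagcc$f  f
    2  agcc$facgf  f
    3  c$facgfagc  c
    4  cc$facgfag  g
    5  cgfagcc$fa  a
    6  facgfagcc$  $
    7  fagcc$facg  g
    8  gcc$facgfa  a
    9  gfagcc$fac  c

cffcga$gac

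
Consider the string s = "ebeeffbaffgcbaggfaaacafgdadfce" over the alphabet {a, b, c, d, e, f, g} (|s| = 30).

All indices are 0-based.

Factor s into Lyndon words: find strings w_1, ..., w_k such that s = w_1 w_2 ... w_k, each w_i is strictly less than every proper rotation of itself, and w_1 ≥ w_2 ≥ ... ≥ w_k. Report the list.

emit factor 1: 'e' (i=0, period=1)
emit factor 2: 'beeff' (i=1, period=5)
emit factor 3: 'b' (i=6, period=1)
emit factor 4: 'affgcbaggf' (i=7, period=10)
emit factor 5: 'aaacafgdadfce' (i=17, period=13)

["e", "beeff", "b", "affgcbaggf", "aaacafgdadfce"]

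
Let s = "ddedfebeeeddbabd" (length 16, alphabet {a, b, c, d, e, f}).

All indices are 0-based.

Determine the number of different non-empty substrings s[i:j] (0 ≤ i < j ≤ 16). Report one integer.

122

rank | idx | suffix
   0 |  13 | abd
   1 |  12 | babd
   2 |  14 | bd
   3 |   6 | beeeddbabd
   4 |  15 | d
   5 |  11 | dbabd
   6 |  10 | ddbabd
   7 |   0 | ddedfebeeeddbabd
   8 |   1 | dedfebeeeddbabd
   9 |   3 | dfebeeeddbabd
  10 |   5 | ebeeeddbabd
  11 |   9 | eddbabd
  12 |   2 | edfebeeeddbabd
  13 |   8 | eeddbabd
  14 |   7 | eeeddbabd
  15 |   4 | febeeeddbabd

SA = [13, 12, 14, 6, 15, 11, 10, 0, 1, 3, 5, 9, 2, 8, 7, 4]
i: (SA[i-1],SA[i]) lcp shared
  1: (13,12) 0 ''
  2: (12,14) 1 'b'
  3: (14,6) 1 'b'
  4: (6,15) 0 ''
  5: (15,11) 1 'd'
  6: (11,10) 1 'd'
  7: (10,0) 2 'dd'
  8: (0,1) 1 'd'
  9: (1,3) 1 'd'
  10: (3,5) 0 ''
  11: (5,9) 1 'e'
  12: (9,2) 2 'ed'
  13: (2,8) 1 'e'
  14: (8,7) 2 'ee'
  15: (7,4) 0 ''

n(n+1)/2 = 16·17/2 = 136
Σ LCP = 0 + 0 + 1 + 1 + 0 + 1 + 1 + 2 + 1 + 1 + 0 + 1 + 2 + 1 + 2 + 0 = 14
distinct = 136 − 14 = 122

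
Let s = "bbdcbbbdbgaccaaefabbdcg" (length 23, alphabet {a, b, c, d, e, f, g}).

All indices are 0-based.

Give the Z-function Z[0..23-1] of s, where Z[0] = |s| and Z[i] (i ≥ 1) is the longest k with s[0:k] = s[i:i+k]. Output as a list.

[23, 1, 0, 0, 2, 3, 1, 0, 1, 0, 0, 0, 0, 0, 0, 0, 0, 0, 4, 1, 0, 0, 0]

Z[0]=23
i=1: outside box; Z[1]=1 extend→box=[1,2)
i=2: outside box; Z[2]=0
i=3: outside box; Z[3]=0
i=4: outside box; Z[4]=2 extend→box=[4,6)
i=5: min(r-i=1, Z[1]=1)=1; Z[5]=3 extend→box=[5,8)
i=6: min(r-i=2, Z[1]=1)=1; Z[6]=1
i=7: min(r-i=1, Z[2]=0)=0; Z[7]=0
i=8: outside box; Z[8]=1 extend→box=[8,9)
i=9: outside box; Z[9]=0
i=10: outside box; Z[10]=0
i=11: outside box; Z[11]=0
i=12: outside box; Z[12]=0
i=13: outside box; Z[13]=0
i=14: outside box; Z[14]=0
i=15: outside box; Z[15]=0
i=16: outside box; Z[16]=0
i=17: outside box; Z[17]=0
i=18: outside box; Z[18]=4 extend→box=[18,22)
i=19: min(r-i=3, Z[1]=1)=1; Z[19]=1
i=20: min(r-i=2, Z[2]=0)=0; Z[20]=0
i=21: min(r-i=1, Z[3]=0)=0; Z[21]=0
i=22: outside box; Z[22]=0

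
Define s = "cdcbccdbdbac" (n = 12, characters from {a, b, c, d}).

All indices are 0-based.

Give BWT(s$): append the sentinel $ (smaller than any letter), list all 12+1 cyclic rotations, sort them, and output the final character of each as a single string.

cbdcdadbc$bcc

rank  rotation       last
    0  $cdcbccdbdbac  c
    1  ac$cdcbccdbdb  b
    2  bac$cdcbccdbd  d
    3  bccdbdbac$cdc  c
    4  bdbac$cdcbccd  d
    5  c$cdcbccdbdba  a
    6  cbccdbdbac$cd  d
    7  ccdbdbac$cdcb  b
    8  cdbdbac$cdcbc  c
    9  cdcbccdbdbac$  $
   10  dbac$cdcbccdb  b
   11  dbdbac$cdcbcc  c
   12  dcbccdbdbac$c  c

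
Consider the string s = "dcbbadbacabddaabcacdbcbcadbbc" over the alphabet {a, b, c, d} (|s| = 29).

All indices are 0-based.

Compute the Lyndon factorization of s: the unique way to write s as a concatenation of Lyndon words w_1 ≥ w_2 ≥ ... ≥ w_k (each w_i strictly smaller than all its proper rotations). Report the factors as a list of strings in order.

["d", "c", "b", "b", "adb", "ac", "abdd", "aabcacdbcbcadbbc"]

emit factor 1: 'd' (i=0, period=1)
emit factor 2: 'c' (i=1, period=1)
emit factor 3: 'b' (i=2, period=1)
emit factor 4: 'b' (i=3, period=1)
emit factor 5: 'adb' (i=4, period=3)
emit factor 6: 'ac' (i=7, period=2)
emit factor 7: 'abdd' (i=9, period=4)
emit factor 8: 'aabcacdbcbcadbbc' (i=13, period=16)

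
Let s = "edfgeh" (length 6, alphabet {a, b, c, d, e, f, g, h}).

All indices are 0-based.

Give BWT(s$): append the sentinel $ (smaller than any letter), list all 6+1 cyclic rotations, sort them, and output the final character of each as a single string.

he$gdfe

rank  rotation last
    0  $edfgeh  h
    1  dfgeh$e  e
    2  edfgeh$  $
    3  eh$edfg  g
    4  fgeh$ed  d
    5  geh$edf  f
    6  h$edfge  e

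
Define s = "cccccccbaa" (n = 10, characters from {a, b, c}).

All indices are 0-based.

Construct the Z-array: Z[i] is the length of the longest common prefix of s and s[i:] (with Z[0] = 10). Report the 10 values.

[10, 6, 5, 4, 3, 2, 1, 0, 0, 0]

Z[0]=10
i=1: outside box; Z[1]=6 grow→box=[1,7)
i=2: min(r-i=5, Z[1]=6)=5; Z[2]=5
i=3: min(r-i=4, Z[2]=5)=4; Z[3]=4
i=4: min(r-i=3, Z[3]=4)=3; Z[4]=3
i=5: min(r-i=2, Z[4]=3)=2; Z[5]=2
i=6: min(r-i=1, Z[5]=2)=1; Z[6]=1
i=7: outside box; Z[7]=0
i=8: outside box; Z[8]=0
i=9: outside box; Z[9]=0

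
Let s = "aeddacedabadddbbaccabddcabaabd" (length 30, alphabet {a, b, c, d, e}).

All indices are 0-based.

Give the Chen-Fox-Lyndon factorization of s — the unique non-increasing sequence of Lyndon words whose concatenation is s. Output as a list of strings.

emit factor 1: 'aedd' (i=0, period=4)
emit factor 2: 'aced' (i=4, period=4)
emit factor 3: 'abadddbbaccabddc' (i=8, period=16)
emit factor 4: 'ab' (i=24, period=2)
emit factor 5: 'aabd' (i=26, period=4)

["aedd", "aced", "abadddbbaccabddc", "ab", "aabd"]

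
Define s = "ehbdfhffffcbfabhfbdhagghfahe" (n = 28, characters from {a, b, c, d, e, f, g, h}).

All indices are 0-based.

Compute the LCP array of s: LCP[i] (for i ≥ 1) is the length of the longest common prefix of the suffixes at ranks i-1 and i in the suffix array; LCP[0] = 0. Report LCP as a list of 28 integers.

rank→(start, suffix):
  0 → (13, 'abhfbdhagghfahe')
  1 → (20, 'agghfahe')
  2 → (25, 'ahe')
  3 → (2, 'bdfhffffcbfabhfbdhagghfahe')
  4 → (17, 'bdhagghfahe')
  5 → (11, 'bfabhfbdhagghfahe')
  6 → (14, 'bhfbdhagghfahe')
  7 → (10, 'cbfabhfbdhagghfahe')
  8 → (3, 'dfhffffcbfabhfbdhagghfahe')
  9 → (18, 'dhagghfahe')
  10 → (27, 'e')
  11 → (0, 'ehbdfhffffcbfabhfbdhagghfahe')
  12 → (12, 'fabhfbdhagghfahe')
  13 → (24, 'fahe')
  14 → (16, 'fbdhagghfahe')
  15 → (9, 'fcbfabhfbdhagghfahe')
  16 → (8, 'ffcbfabhfbdhagghfahe')
  17 → (7, 'fffcbfabhfbdhagghfahe')
  18 → (6, 'ffffcbfabhfbdhagghfahe')
  19 → (4, 'fhffffcbfabhfbdhagghfahe')
  20 → (21, 'gghfahe')
  21 → (22, 'ghfahe')
  22 → (19, 'hagghfahe')
  23 → (1, 'hbdfhffffcbfabhfbdhagghfahe')
  24 → (26, 'he')
  25 → (23, 'hfahe')
  26 → (15, 'hfbdhagghfahe')
  27 → (5, 'hffffcbfabhfbdhagghfahe')

SA = [13, 20, 25, 2, 17, 11, 14, 10, 3, 18, 27, 0, 12, 24, 16, 9, 8, 7, 6, 4, 21, 22, 19, 1, 26, 23, 15, 5]
[i] adj suffixes → lcp
  [1] 13/20 → 1 ('a')
  [2] 20/25 → 1 ('a')
  [3] 25/2 → 0 ('')
  [4] 2/17 → 2 ('bd')
  [5] 17/11 → 1 ('b')
  [6] 11/14 → 1 ('b')
  [7] 14/10 → 0 ('')
  [8] 10/3 → 0 ('')
  [9] 3/18 → 1 ('d')
  [10] 18/27 → 0 ('')
  [11] 27/0 → 1 ('e')
  [12] 0/12 → 0 ('')
  [13] 12/24 → 2 ('fa')
  [14] 24/16 → 1 ('f')
  [15] 16/9 → 1 ('f')
  [16] 9/8 → 1 ('f')
  [17] 8/7 → 2 ('ff')
  [18] 7/6 → 3 ('fff')
  [19] 6/4 → 1 ('f')
  [20] 4/21 → 0 ('')
  [21] 21/22 → 1 ('g')
  [22] 22/19 → 0 ('')
  [23] 19/1 → 1 ('h')
  [24] 1/26 → 1 ('h')
  [25] 26/23 → 1 ('h')
  [26] 23/15 → 2 ('hf')
  [27] 15/5 → 2 ('hf')

[0, 1, 1, 0, 2, 1, 1, 0, 0, 1, 0, 1, 0, 2, 1, 1, 1, 2, 3, 1, 0, 1, 0, 1, 1, 1, 2, 2]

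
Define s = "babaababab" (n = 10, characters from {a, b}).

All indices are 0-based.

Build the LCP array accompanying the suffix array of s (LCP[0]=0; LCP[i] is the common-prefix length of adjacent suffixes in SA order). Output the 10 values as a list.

[0, 1, 2, 3, 4, 0, 1, 2, 3, 4]

rank→(start, suffix):
  0 → (3, 'aababab')
  1 → (8, 'ab')
  2 → (1, 'abaababab')
  3 → (6, 'abab')
  4 → (4, 'ababab')
  5 → (9, 'b')
  6 → (2, 'baababab')
  7 → (7, 'bab')
  8 → (0, 'babaababab')
  9 → (5, 'babab')

SA = [3, 8, 1, 6, 4, 9, 2, 7, 0, 5]
i: (SA[i-1],SA[i]) lcp shared
  1: (3,8) 1 'a'
  2: (8,1) 2 'ab'
  3: (1,6) 3 'aba'
  4: (6,4) 4 'abab'
  5: (4,9) 0 ''
  6: (9,2) 1 'b'
  7: (2,7) 2 'ba'
  8: (7,0) 3 'bab'
  9: (0,5) 4 'baba'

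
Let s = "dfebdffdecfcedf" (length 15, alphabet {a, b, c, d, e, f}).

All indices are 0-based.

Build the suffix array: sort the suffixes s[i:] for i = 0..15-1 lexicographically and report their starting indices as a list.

[3, 11, 9, 7, 13, 0, 4, 2, 8, 12, 14, 10, 6, 1, 5]

sorted suffixes:
  #0 SA[0]=3  'bdffdecfcedf'
  #1 SA[1]=11  'cedf'
  #2 SA[2]=9  'cfcedf'
  #3 SA[3]=7  'decfcedf'
  #4 SA[4]=13  'df'
  #5 SA[5]=0  'dfebdffdecfcedf'
  #6 SA[6]=4  'dffdecfcedf'
  #7 SA[7]=2  'ebdffdecfcedf'
  #8 SA[8]=8  'ecfcedf'
  #9 SA[9]=12  'edf'
  #10 SA[10]=14  'f'
  #11 SA[11]=10  'fcedf'
  #12 SA[12]=6  'fdecfcedf'
  #13 SA[13]=1  'febdffdecfcedf'
  #14 SA[14]=5  'ffdecfcedf'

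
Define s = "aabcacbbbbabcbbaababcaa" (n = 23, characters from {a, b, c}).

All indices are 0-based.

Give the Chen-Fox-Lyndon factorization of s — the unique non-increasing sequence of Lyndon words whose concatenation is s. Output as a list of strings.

emit factor 1: 'aabcacbbbbabcbb' (i=0, period=15)
emit factor 2: 'aababc' (i=15, period=6)
emit factor 3: 'a' (i=21, period=1)
emit factor 4: 'a' (i=22, period=1)

["aabcacbbbbabcbb", "aababc", "a", "a"]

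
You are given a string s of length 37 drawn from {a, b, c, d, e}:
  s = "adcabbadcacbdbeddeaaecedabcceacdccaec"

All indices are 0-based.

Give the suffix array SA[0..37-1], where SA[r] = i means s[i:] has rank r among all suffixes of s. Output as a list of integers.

rank→(start, suffix):
  0 → (18, 'aaecedabcceacdccaec')
  1 → (3, 'abbadcacbdbeddeaaecedabcceacdccaec')
  2 → (24, 'abcceacdccaec')
  3 → (9, 'acbdbeddeaaecedabcceacdccaec')
  4 → (29, 'acdccaec')
  5 → (0, 'adcabbadcacbdbeddeaaecedabcceacdccaec')
  6 → (6, 'adcacbdbeddeaaecedabcceacdccaec')
  7 → (34, 'aec')
  8 → (19, 'aecedabcceacdccaec')
  9 → (5, 'badcacbdbeddeaaecedabcceacdccaec')
  10 → (4, 'bbadcacbdbeddeaaecedabcceacdccaec')
  11 → (25, 'bcceacdccaec')
  12 → (11, 'bdbeddeaaecedabcceacdccaec')
  13 → (13, 'beddeaaecedabcceacdccaec')
  14 → (36, 'c')
  15 → (2, 'cabbadcacbdbeddeaaecedabcceacdccaec')
  16 → (8, 'cacbdbeddeaaecedabcceacdccaec')
  17 → (33, 'caec')
  18 → (10, 'cbdbeddeaaecedabcceacdccaec')
  19 → (32, 'ccaec')
  20 → (26, 'cceacdccaec')
  21 → (30, 'cdccaec')
  22 → (27, 'ceacdccaec')
  23 → (21, 'cedabcceacdccaec')
  24 → (23, 'dabcceacdccaec')
  25 → (12, 'dbeddeaaecedabcceacdccaec')
  26 → (1, 'dcabbadcacbdbeddeaaecedabcceacdccaec')
  27 → (7, 'dcacbdbeddeaaecedabcceacdccaec')
  28 → (31, 'dccaec')
  29 → (15, 'ddeaaecedabcceacdccaec')
  30 → (16, 'deaaecedabcceacdccaec')
  31 → (17, 'eaaecedabcceacdccaec')
  32 → (28, 'eacdccaec')
  33 → (35, 'ec')
  34 → (20, 'ecedabcceacdccaec')
  35 → (22, 'edabcceacdccaec')
  36 → (14, 'eddeaaecedabcceacdccaec')

[18, 3, 24, 9, 29, 0, 6, 34, 19, 5, 4, 25, 11, 13, 36, 2, 8, 33, 10, 32, 26, 30, 27, 21, 23, 12, 1, 7, 31, 15, 16, 17, 28, 35, 20, 22, 14]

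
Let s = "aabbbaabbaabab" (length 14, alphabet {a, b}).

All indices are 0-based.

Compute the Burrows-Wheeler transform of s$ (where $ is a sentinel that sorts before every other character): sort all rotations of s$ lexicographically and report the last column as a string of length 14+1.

rank  rotation         last
    0  $aabbbaabbaabab  b
    1  aabab$aabbbaabb  b
    2  aabbaabab$aabbb  b
    3  aabbbaabbaabab$  $
    4  ab$aabbbaabbaab  b
    5  abab$aabbbaabba  a
    6  abbaabab$aabbba  a
    7  abbbaabbaabab$a  a
    8  b$aabbbaabbaaba  a
    9  baabab$aabbbaab  b
   10  baabbaabab$aabb  b
   11  bab$aabbbaabbaa  a
   12  bbaabab$aabbbaa  a
   13  bbaabbaabab$aab  b
   14  bbbaabbaabab$aa  a

bbb$baaaabbaaba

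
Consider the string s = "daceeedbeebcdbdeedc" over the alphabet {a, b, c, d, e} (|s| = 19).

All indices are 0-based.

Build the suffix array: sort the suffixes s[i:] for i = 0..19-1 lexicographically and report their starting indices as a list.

[1, 10, 13, 7, 18, 11, 2, 0, 12, 6, 17, 14, 9, 5, 16, 8, 4, 15, 3]

sorted suffixes:
  #0 SA[0]=1  'aceeedbeebcdbdeedc'
  #1 SA[1]=10  'bcdbdeedc'
  #2 SA[2]=13  'bdeedc'
  #3 SA[3]=7  'beebcdbdeedc'
  #4 SA[4]=18  'c'
  #5 SA[5]=11  'cdbdeedc'
  #6 SA[6]=2  'ceeedbeebcdbdeedc'
  #7 SA[7]=0  'daceeedbeebcdbdeedc'
  #8 SA[8]=12  'dbdeedc'
  #9 SA[9]=6  'dbeebcdbdeedc'
  #10 SA[10]=17  'dc'
  #11 SA[11]=14  'deedc'
  #12 SA[12]=9  'ebcdbdeedc'
  #13 SA[13]=5  'edbeebcdbdeedc'
  #14 SA[14]=16  'edc'
  #15 SA[15]=8  'eebcdbdeedc'
  #16 SA[16]=4  'eedbeebcdbdeedc'
  #17 SA[17]=15  'eedc'
  #18 SA[18]=3  'eeedbeebcdbdeedc'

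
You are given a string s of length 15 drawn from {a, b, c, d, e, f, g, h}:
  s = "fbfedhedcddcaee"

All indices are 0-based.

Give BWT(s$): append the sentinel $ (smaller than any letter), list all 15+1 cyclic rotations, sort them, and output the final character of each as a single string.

ecfdddeceehfa$bd

rank  rotation          last
    0  $fbfedhedcddcaee  e
    1  aee$fbfedhedcddc  c
    2  bfedhedcddcaee$f  f
    3  caee$fbfedhedcdd  d
    4  cddcaee$fbfedhed  d
    5  dcaee$fbfedhedcd  d
    6  dcddcaee$fbfedhe  e
    7  ddcaee$fbfedhedc  c
    8  dhedcddcaee$fbfe  e
    9  e$fbfedhedcddcae  e
   10  edcddcaee$fbfedh  h
   11  edhedcddcaee$fbf  f
   12  ee$fbfedhedcddca  a
   13  fbfedhedcddcaee$  $
   14  fedhedcddcaee$fb  b
   15  hedcddcaee$fbfed  d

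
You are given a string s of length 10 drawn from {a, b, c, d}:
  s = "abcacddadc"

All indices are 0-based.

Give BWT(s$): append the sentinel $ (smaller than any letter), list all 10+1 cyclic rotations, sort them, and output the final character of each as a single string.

rank  rotation     last
    0  $abcacddadc  c
    1  abcacddadc$  $
    2  acddadc$abc  c
    3  adc$abcacdd  d
    4  bcacddadc$a  a
    5  c$abcacddad  d
    6  cacddadc$ab  b
    7  cddadc$abca  a
    8  dadc$abcacd  d
    9  dc$abcacdda  a
   10  ddadc$abcac  c

c$cdadbadac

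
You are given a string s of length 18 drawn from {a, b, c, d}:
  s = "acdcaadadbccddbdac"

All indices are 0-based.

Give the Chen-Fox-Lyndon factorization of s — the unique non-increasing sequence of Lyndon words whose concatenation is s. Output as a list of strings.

["acdc", "aadadbccddbdac"]

emit factor 1: 'acdc' (i=0, period=4)
emit factor 2: 'aadadbccddbdac' (i=4, period=14)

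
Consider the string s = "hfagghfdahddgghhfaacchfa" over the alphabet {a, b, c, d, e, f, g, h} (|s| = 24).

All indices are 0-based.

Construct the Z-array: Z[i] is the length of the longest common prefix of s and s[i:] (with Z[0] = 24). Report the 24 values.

[24, 0, 0, 0, 0, 2, 0, 0, 0, 1, 0, 0, 0, 0, 1, 3, 0, 0, 0, 0, 0, 3, 0, 0]

Z[0]=24
i=1: outside box; Z[1]=0
i=2: outside box; Z[2]=0
i=3: outside box; Z[3]=0
i=4: outside box; Z[4]=0
i=5: outside box; Z[5]=2 scan→box=[5,7)
i=6: min(r-i=1, Z[1]=0)=0; Z[6]=0
i=7: outside box; Z[7]=0
i=8: outside box; Z[8]=0
i=9: outside box; Z[9]=1 scan→box=[9,10)
i=10: outside box; Z[10]=0
i=11: outside box; Z[11]=0
i=12: outside box; Z[12]=0
i=13: outside box; Z[13]=0
i=14: outside box; Z[14]=1 scan→box=[14,15)
i=15: outside box; Z[15]=3 scan→box=[15,18)
i=16: min(r-i=2, Z[1]=0)=0; Z[16]=0
i=17: min(r-i=1, Z[2]=0)=0; Z[17]=0
i=18: outside box; Z[18]=0
i=19: outside box; Z[19]=0
i=20: outside box; Z[20]=0
i=21: outside box; Z[21]=3 scan→box=[21,24)
i=22: min(r-i=2, Z[1]=0)=0; Z[22]=0
i=23: min(r-i=1, Z[2]=0)=0; Z[23]=0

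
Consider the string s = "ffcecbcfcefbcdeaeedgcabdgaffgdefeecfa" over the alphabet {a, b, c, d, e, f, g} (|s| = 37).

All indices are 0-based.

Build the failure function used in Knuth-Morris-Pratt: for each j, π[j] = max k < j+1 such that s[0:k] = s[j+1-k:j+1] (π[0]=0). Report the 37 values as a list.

[0, 1, 0, 0, 0, 0, 0, 1, 0, 0, 1, 0, 0, 0, 0, 0, 0, 0, 0, 0, 0, 0, 0, 0, 0, 0, 1, 2, 0, 0, 0, 1, 0, 0, 0, 1, 0]

π[0] = 0
j=1 s[j]='f': π[1]=1 (border 'f')
j=2 s[j]='c': k: 1→0; π[2]=0 (border '')
j=3 s[j]='e': π[3]=0 (border '')
j=4 s[j]='c': π[4]=0 (border '')
j=5 s[j]='b': π[5]=0 (border '')
j=6 s[j]='c': π[6]=0 (border '')
j=7 s[j]='f': π[7]=1 (border 'f')
j=8 s[j]='c': k: 1→0; π[8]=0 (border '')
j=9 s[j]='e': π[9]=0 (border '')
j=10 s[j]='f': π[10]=1 (border 'f')
j=11 s[j]='b': k: 1→0; π[11]=0 (border '')
j=12 s[j]='c': π[12]=0 (border '')
j=13 s[j]='d': π[13]=0 (border '')
j=14 s[j]='e': π[14]=0 (border '')
j=15 s[j]='a': π[15]=0 (border '')
j=16 s[j]='e': π[16]=0 (border '')
j=17 s[j]='e': π[17]=0 (border '')
j=18 s[j]='d': π[18]=0 (border '')
j=19 s[j]='g': π[19]=0 (border '')
j=20 s[j]='c': π[20]=0 (border '')
j=21 s[j]='a': π[21]=0 (border '')
j=22 s[j]='b': π[22]=0 (border '')
j=23 s[j]='d': π[23]=0 (border '')
j=24 s[j]='g': π[24]=0 (border '')
j=25 s[j]='a': π[25]=0 (border '')
j=26 s[j]='f': π[26]=1 (border 'f')
j=27 s[j]='f': π[27]=2 (border 'ff')
j=28 s[j]='g': k: 2→1→0; π[28]=0 (border '')
j=29 s[j]='d': π[29]=0 (border '')
j=30 s[j]='e': π[30]=0 (border '')
j=31 s[j]='f': π[31]=1 (border 'f')
j=32 s[j]='e': k: 1→0; π[32]=0 (border '')
j=33 s[j]='e': π[33]=0 (border '')
j=34 s[j]='c': π[34]=0 (border '')
j=35 s[j]='f': π[35]=1 (border 'f')
j=36 s[j]='a': k: 1→0; π[36]=0 (border '')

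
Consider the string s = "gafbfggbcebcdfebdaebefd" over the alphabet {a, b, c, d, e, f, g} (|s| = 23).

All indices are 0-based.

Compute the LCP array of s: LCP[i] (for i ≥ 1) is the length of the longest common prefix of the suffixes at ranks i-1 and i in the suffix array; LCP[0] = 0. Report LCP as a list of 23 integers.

rank | idx | suffix
   0 |  17 | aebefd
   1 |   1 | afbfggbcebcdfebdaebefd
   2 |  10 | bcdfebdaebefd
   3 |   7 | bcebcdfebdaebefd
   4 |  15 | bdaebefd
   5 |  19 | befd
   6 |   3 | bfggbcebcdfebdaebefd
   7 |  11 | cdfebdaebefd
   8 |   8 | cebcdfebdaebefd
   9 |  22 | d
  10 |  16 | daebefd
  11 |  12 | dfebdaebefd
  12 |   9 | ebcdfebdaebefd
  13 |  14 | ebdaebefd
  14 |  18 | ebefd
  15 |  20 | efd
  16 |   2 | fbfggbcebcdfebdaebefd
  17 |  21 | fd
  18 |  13 | febdaebefd
  19 |   4 | fggbcebcdfebdaebefd
  20 |   0 | gafbfggbcebcdfebdaebefd
  21 |   6 | gbcebcdfebdaebefd
  22 |   5 | ggbcebcdfebdaebefd

SA = [17, 1, 10, 7, 15, 19, 3, 11, 8, 22, 16, 12, 9, 14, 18, 20, 2, 21, 13, 4, 0, 6, 5]
[i] adj suffixes → lcp
  [1] 17/1 → 1 ('a')
  [2] 1/10 → 0 ('')
  [3] 10/7 → 2 ('bc')
  [4] 7/15 → 1 ('b')
  [5] 15/19 → 1 ('b')
  [6] 19/3 → 1 ('b')
  [7] 3/11 → 0 ('')
  [8] 11/8 → 1 ('c')
  [9] 8/22 → 0 ('')
  [10] 22/16 → 1 ('d')
  [11] 16/12 → 1 ('d')
  [12] 12/9 → 0 ('')
  [13] 9/14 → 2 ('eb')
  [14] 14/18 → 2 ('eb')
  [15] 18/20 → 1 ('e')
  [16] 20/2 → 0 ('')
  [17] 2/21 → 1 ('f')
  [18] 21/13 → 1 ('f')
  [19] 13/4 → 1 ('f')
  [20] 4/0 → 0 ('')
  [21] 0/6 → 1 ('g')
  [22] 6/5 → 1 ('g')

[0, 1, 0, 2, 1, 1, 1, 0, 1, 0, 1, 1, 0, 2, 2, 1, 0, 1, 1, 1, 0, 1, 1]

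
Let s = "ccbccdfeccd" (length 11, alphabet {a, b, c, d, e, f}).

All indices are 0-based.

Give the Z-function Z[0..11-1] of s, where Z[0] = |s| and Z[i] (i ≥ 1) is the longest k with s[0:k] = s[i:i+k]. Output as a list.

Z[0]=11
i=1: i≥r, start 0; Z[1]=1 extend→box=[1,2)
i=2: i≥r, start 0; Z[2]=0
i=3: i≥r, start 0; Z[3]=2 extend→box=[3,5)
i=4: min(r-i=1, Z[1]=1)=1; Z[4]=1
i=5: i≥r, start 0; Z[5]=0
i=6: i≥r, start 0; Z[6]=0
i=7: i≥r, start 0; Z[7]=0
i=8: i≥r, start 0; Z[8]=2 extend→box=[8,10)
i=9: min(r-i=1, Z[1]=1)=1; Z[9]=1
i=10: i≥r, start 0; Z[10]=0

[11, 1, 0, 2, 1, 0, 0, 0, 2, 1, 0]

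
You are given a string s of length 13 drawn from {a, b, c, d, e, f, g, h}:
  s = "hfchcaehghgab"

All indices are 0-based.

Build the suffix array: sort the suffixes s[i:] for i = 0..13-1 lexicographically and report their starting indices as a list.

[11, 5, 12, 4, 2, 6, 1, 10, 8, 3, 0, 9, 7]

rank→(start, suffix):
  0 → (11, 'ab')
  1 → (5, 'aehghgab')
  2 → (12, 'b')
  3 → (4, 'caehghgab')
  4 → (2, 'chcaehghgab')
  5 → (6, 'ehghgab')
  6 → (1, 'fchcaehghgab')
  7 → (10, 'gab')
  8 → (8, 'ghgab')
  9 → (3, 'hcaehghgab')
  10 → (0, 'hfchcaehghgab')
  11 → (9, 'hgab')
  12 → (7, 'hghgab')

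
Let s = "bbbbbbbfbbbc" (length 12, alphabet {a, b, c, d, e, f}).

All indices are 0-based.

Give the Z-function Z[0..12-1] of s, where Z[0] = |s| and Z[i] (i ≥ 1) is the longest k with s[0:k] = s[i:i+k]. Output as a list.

Z[0]=12
i=1: i≥r, start 0; Z[1]=6 scan→box=[1,7)
i=2: min(r-i=5, Z[1]=6)=5; Z[2]=5
i=3: min(r-i=4, Z[2]=5)=4; Z[3]=4
i=4: min(r-i=3, Z[3]=4)=3; Z[4]=3
i=5: min(r-i=2, Z[4]=3)=2; Z[5]=2
i=6: min(r-i=1, Z[5]=2)=1; Z[6]=1
i=7: i≥r, start 0; Z[7]=0
i=8: i≥r, start 0; Z[8]=3 scan→box=[8,11)
i=9: min(r-i=2, Z[1]=6)=2; Z[9]=2
i=10: min(r-i=1, Z[2]=5)=1; Z[10]=1
i=11: i≥r, start 0; Z[11]=0

[12, 6, 5, 4, 3, 2, 1, 0, 3, 2, 1, 0]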